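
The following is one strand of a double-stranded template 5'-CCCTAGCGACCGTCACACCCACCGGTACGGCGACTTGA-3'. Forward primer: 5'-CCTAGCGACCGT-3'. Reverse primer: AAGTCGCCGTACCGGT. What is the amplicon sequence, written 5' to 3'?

Scanning the template, CCTAGCGACCGT occurs at positions 2–13; this primer anneals to the bottom strand there with its 3' end pointing downstream.
Taking the reverse complement of AAGTCGCCGTACCGGT gives ACCGGTACGGCGACTT, found at positions 21–36 on the template; the primer anneals here to the top strand with its 3' end pointing upstream.
The product is the template from position 2 through 36 (35 bp).

5'-CCTAGCGACCGTCACACCCACCGGTACGGCGACTT-3'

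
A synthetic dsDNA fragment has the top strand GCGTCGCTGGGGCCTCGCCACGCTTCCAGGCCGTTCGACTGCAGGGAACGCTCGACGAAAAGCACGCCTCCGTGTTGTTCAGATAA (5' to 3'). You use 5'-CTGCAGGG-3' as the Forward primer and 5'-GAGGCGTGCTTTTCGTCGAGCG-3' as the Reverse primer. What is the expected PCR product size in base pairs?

32 bp

The forward primer matches the template at positions 39–46.
Reverse complement of the reverse primer: CGCTCGACGAAAAGCACGCCTC. This occurs on the top strand at positions 49–70.
Amplicon spans positions 39–70: 32 bp.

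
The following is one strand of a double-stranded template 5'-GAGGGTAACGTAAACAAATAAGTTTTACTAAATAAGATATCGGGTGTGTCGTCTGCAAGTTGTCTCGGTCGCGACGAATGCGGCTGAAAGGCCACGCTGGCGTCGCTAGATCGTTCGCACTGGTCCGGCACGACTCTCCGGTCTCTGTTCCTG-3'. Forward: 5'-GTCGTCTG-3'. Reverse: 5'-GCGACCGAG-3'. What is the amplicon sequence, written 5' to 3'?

5'-GTCGTCTGCAAGTTGTCTCGGTCGC-3'

Scanning the template, GTCGTCTG occurs at positions 48–55; this primer anneals to the bottom strand there with its 3' end pointing downstream.
The reverse primer's reverse complement is CTCGGTCGC, which matches the template at positions 64–72.
The product is the template from position 48 through 72 (25 bp).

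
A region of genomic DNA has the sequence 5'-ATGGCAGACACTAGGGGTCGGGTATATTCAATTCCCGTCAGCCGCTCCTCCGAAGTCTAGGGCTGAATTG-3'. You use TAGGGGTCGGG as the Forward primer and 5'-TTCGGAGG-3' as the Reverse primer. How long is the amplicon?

The forward primer matches the template at positions 12–22.
Taking the reverse complement of TTCGGAGG gives CCTCCGAA, found at positions 47–54 on the template; the primer anneals here to the top strand with its 3' end pointing upstream.
Product length = (reverse-primer end) − (forward-primer start) + 1 = 54 − 12 + 1 = 43 bp.

43 bp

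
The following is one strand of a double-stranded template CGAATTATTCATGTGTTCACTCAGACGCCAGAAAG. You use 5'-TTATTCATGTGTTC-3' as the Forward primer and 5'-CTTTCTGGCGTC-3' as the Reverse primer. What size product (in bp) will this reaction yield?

31 bp

Scanning the template, TTATTCATGTGTTC occurs at positions 5–18; this primer anneals to the bottom strand there with its 3' end pointing downstream.
Reverse complement of the reverse primer: GACGCCAGAAAG. This occurs on the top strand at positions 24–35.
The product runs from position 5 to position 35, so its length is 35 − 5 + 1 = 31 bp.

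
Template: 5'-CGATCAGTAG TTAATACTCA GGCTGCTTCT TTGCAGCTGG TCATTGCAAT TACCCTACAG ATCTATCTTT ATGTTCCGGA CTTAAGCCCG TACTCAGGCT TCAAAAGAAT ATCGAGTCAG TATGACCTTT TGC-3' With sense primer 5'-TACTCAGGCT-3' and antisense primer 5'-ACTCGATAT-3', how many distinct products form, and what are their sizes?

Two products: 103 bp, 27 bp

The forward primer TACTCAGGCT matches the top strand at positions 15–24, 91–100.
The reverse primer's reverse complement is ATATCGAGT, matching at positions 109–117.
Each forward site pairs with the reverse site to give a product ending at position 117: sizes 103, 27 bp.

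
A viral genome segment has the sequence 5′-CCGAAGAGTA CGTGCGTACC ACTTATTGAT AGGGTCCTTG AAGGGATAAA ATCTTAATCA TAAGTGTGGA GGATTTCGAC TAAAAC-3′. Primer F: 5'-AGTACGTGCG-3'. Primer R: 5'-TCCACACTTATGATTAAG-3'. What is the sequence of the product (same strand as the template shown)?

5'-AGTACGTGCGTACCACTTATTGATAGGGTCCTTGAAGGGATAAAATCTTAATCATAAGTGTGGA-3'

The forward primer matches the template at positions 7–16.
The reverse primer's reverse complement is CTTAATCATAAGTGTGGA, which matches the template at positions 53–70.
The product is the template from position 7 through 70 (64 bp).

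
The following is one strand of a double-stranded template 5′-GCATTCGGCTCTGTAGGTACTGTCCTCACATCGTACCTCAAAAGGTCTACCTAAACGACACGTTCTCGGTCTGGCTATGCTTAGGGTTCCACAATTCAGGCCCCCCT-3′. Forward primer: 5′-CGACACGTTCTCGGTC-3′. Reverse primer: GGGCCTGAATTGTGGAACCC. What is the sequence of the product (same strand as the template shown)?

Forward primer CGACACGTTCTCGGTC is found on the top strand at positions 56–71.
The reverse primer's reverse complement is GGGTTCCACAATTCAGGCCC, which matches the template at positions 84–103.
The product is the template from position 56 through 103 (48 bp).

5'-CGACACGTTCTCGGTCTGGCTATGCTTAGGGTTCCACAATTCAGGCCC-3'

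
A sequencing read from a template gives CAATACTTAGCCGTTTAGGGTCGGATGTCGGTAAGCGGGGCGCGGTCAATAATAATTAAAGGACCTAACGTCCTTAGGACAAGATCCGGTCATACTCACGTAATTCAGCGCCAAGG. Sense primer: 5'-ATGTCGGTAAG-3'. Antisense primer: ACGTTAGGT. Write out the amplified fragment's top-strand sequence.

5'-ATGTCGGTAAGCGGGGCGCGGTCAATAATAATTAAAGGACCTAACGT-3'

The forward primer matches the template at positions 25–35.
Reverse complement of the reverse primer: ACCTAACGT. This occurs on the top strand at positions 63–71.
The product is the template from position 25 through 71 (47 bp).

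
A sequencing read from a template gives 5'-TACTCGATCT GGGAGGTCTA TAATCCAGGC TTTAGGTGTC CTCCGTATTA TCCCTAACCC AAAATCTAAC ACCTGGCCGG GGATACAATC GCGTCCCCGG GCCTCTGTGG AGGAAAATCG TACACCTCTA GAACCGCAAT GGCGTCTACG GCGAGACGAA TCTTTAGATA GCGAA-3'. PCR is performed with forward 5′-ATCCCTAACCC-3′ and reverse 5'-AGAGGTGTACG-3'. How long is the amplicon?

80 bp

Scanning the template, ATCCCTAACCC occurs at positions 50–60; this primer anneals to the bottom strand there with its 3' end pointing downstream.
Taking the reverse complement of AGAGGTGTACG gives CGTACACCTCT, found at positions 119–129 on the template; the primer anneals here to the top strand with its 3' end pointing upstream.
The product runs from position 50 to position 129, so its length is 129 − 50 + 1 = 80 bp.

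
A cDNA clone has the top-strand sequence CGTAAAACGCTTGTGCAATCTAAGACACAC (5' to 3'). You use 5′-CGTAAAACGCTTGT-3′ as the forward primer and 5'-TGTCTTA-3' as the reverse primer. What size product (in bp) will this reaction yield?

The forward primer matches the template at positions 1–14.
Reverse complement of the reverse primer: TAAGACA. This occurs on the top strand at positions 21–27.
The product runs from position 1 to position 27, so its length is 27 − 1 + 1 = 27 bp.

27 bp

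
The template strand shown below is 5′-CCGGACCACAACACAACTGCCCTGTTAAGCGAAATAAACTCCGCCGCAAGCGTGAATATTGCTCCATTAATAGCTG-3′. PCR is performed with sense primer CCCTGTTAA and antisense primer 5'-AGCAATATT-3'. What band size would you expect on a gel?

Scanning the template, CCCTGTTAA occurs at positions 20–28; this primer anneals to the bottom strand there with its 3' end pointing downstream.
Reverse complement of the reverse primer: AATATTGCT. This occurs on the top strand at positions 55–63.
The product runs from position 20 to position 63, so its length is 63 − 20 + 1 = 44 bp.

44 bp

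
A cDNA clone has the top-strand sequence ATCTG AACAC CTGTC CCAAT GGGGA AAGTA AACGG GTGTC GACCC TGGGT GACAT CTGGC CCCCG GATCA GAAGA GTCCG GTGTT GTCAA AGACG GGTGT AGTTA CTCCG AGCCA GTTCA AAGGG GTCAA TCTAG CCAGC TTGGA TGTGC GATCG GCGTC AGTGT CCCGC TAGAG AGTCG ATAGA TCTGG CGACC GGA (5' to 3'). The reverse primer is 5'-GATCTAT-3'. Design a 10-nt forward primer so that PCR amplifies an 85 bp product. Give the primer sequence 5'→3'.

5'-TTACTCCGAG-3'

The reverse primer's reverse complement ATAGATC matches the template at positions 181–187, so the product ends at position 187.
An 85 bp product then starts at position 187 − 85 + 1 = 103.
The forward primer is identical to the top strand there: TTACTCCGAG.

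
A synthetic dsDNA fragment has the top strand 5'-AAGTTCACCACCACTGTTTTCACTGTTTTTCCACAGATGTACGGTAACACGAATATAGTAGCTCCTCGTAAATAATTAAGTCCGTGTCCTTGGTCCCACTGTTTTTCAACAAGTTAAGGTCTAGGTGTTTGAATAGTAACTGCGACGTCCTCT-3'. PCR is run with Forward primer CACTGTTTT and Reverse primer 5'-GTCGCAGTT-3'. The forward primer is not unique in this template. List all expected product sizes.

The forward primer CACTGTTTT matches the top strand at positions 12–20, 21–29, 97–105.
The reverse primer's reverse complement is AACTGCGAC, matching at positions 138–146.
Each forward site pairs with the reverse site to give a product ending at position 146: sizes 135, 126, 50 bp.

135 bp, 126 bp, 50 bp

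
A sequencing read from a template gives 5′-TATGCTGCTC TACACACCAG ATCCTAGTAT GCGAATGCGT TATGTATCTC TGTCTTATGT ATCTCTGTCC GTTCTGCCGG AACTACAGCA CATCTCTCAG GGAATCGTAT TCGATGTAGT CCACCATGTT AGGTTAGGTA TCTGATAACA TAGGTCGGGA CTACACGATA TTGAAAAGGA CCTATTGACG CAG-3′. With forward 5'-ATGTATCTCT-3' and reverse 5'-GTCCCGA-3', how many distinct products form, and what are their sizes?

The forward primer ATGTATCTCT matches the top strand at positions 42–51, 57–66.
The reverse primer's reverse complement is TCGGGAC, matching at positions 155–161.
Each forward site pairs with the reverse site to give a product ending at position 161: sizes 120, 105 bp.

Two products: 120 bp, 105 bp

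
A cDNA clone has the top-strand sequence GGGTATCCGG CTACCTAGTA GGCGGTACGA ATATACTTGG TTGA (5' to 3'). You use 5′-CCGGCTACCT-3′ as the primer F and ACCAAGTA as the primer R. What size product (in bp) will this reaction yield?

Scanning the template, CCGGCTACCT occurs at positions 7–16; this primer anneals to the bottom strand there with its 3' end pointing downstream.
Taking the reverse complement of ACCAAGTA gives TACTTGGT, found at positions 34–41 on the template; the primer anneals here to the top strand with its 3' end pointing upstream.
Product length = (reverse-primer end) − (forward-primer start) + 1 = 41 − 7 + 1 = 35 bp.

35 bp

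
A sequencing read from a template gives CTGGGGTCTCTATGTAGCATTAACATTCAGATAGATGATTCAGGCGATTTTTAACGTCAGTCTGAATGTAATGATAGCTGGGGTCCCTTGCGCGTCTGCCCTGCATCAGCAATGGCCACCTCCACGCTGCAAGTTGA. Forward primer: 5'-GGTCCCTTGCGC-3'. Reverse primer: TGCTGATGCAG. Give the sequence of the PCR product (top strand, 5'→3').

5'-GGTCCCTTGCGCGTCTGCCCTGCATCAGCA-3'

Forward primer GGTCCCTTGCGC is found on the top strand at positions 82–93.
The reverse primer's reverse complement is CTGCATCAGCA, which matches the template at positions 101–111.
The product is the template from position 82 through 111 (30 bp).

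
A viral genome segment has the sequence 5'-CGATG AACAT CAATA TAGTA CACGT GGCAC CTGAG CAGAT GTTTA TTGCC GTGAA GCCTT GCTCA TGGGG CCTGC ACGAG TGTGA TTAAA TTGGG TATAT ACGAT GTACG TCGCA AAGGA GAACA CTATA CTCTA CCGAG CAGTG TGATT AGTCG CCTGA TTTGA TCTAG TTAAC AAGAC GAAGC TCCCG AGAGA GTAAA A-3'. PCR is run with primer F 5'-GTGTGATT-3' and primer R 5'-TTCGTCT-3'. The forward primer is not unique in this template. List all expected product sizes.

104 bp, 41 bp

The forward primer GTGTGATT matches the top strand at positions 80–87, 143–150.
The reverse primer's reverse complement is AGACGAA, matching at positions 177–183.
Each forward site pairs with the reverse site to give a product ending at position 183: sizes 104, 41 bp.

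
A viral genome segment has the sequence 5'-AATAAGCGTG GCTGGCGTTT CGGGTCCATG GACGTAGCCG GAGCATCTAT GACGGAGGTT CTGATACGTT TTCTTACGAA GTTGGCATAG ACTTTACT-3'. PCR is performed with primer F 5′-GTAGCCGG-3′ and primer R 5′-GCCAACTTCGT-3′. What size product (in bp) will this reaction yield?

Scanning the template, GTAGCCGG occurs at positions 34–41; this primer anneals to the bottom strand there with its 3' end pointing downstream.
The reverse primer's reverse complement is ACGAAGTTGGC, which matches the template at positions 76–86.
Product length = (reverse-primer end) − (forward-primer start) + 1 = 86 − 34 + 1 = 53 bp.

53 bp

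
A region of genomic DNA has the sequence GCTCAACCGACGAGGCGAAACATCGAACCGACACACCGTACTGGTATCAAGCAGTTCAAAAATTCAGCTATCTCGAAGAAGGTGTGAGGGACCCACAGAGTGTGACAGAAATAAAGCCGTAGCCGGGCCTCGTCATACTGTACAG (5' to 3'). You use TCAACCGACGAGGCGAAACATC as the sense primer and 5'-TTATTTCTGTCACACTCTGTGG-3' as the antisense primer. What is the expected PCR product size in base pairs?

112 bp

Scanning the template, TCAACCGACGAGGCGAAACATC occurs at positions 3–24; this primer anneals to the bottom strand there with its 3' end pointing downstream.
Taking the reverse complement of TTATTTCTGTCACACTCTGTGG gives CCACAGAGTGTGACAGAAATAA, found at positions 93–114 on the template; the primer anneals here to the top strand with its 3' end pointing upstream.
The product runs from position 3 to position 114, so its length is 114 − 3 + 1 = 112 bp.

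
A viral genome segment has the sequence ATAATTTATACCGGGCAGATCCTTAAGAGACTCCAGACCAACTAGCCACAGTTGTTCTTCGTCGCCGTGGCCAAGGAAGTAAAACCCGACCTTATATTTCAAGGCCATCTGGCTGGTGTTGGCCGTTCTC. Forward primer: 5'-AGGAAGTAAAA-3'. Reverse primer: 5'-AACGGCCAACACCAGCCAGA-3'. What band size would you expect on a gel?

54 bp

Forward primer AGGAAGTAAAA is found on the top strand at positions 74–84.
Taking the reverse complement of AACGGCCAACACCAGCCAGA gives TCTGGCTGGTGTTGGCCGTT, found at positions 108–127 on the template; the primer anneals here to the top strand with its 3' end pointing upstream.
Product length = (reverse-primer end) − (forward-primer start) + 1 = 127 − 74 + 1 = 54 bp.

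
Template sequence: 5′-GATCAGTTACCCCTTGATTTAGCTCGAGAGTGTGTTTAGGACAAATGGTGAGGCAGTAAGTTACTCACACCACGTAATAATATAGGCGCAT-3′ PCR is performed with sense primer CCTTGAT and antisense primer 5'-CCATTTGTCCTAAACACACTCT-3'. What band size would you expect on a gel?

37 bp

Forward primer CCTTGAT is found on the top strand at positions 12–18.
Reverse complement of the reverse primer: AGAGTGTGTTTAGGACAAATGG. This occurs on the top strand at positions 27–48.
Amplicon spans positions 12–48: 37 bp.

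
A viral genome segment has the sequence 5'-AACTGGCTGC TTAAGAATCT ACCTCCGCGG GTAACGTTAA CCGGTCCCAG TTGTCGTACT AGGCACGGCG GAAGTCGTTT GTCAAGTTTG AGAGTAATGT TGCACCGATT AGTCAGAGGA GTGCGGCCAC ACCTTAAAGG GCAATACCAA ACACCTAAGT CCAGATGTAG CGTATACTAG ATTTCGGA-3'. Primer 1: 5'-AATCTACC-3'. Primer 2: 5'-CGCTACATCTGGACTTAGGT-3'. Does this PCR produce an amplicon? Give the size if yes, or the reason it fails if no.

Yes — a 157 bp product.

Primer 1 (AATCTACC) matches the top strand at positions 16–23; it acts as a forward primer.
Primer 2's reverse complement is ACCTAAGTCCAGATGTAGCG, matching the top strand at positions 153–172; it acts as a reverse primer.
The 3' ends face each other across positions 16–172, giving a 157 bp product.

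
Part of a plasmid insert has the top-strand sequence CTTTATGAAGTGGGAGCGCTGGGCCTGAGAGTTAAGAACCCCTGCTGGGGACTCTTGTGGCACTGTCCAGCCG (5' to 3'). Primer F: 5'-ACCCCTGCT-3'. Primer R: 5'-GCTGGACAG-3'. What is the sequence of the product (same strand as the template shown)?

5'-ACCCCTGCTGGGGACTCTTGTGGCACTGTCCAGC-3'

The forward primer matches the template at positions 38–46.
Taking the reverse complement of GCTGGACAG gives CTGTCCAGC, found at positions 63–71 on the template; the primer anneals here to the top strand with its 3' end pointing upstream.
The product is the template from position 38 through 71 (34 bp).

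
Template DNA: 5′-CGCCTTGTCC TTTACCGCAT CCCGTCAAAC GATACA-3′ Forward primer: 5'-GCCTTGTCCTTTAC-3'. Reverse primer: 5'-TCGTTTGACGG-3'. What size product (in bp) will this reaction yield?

31 bp

The forward primer matches the template at positions 2–15.
The reverse primer's reverse complement is CCGTCAAACGA, which matches the template at positions 22–32.
Amplicon spans positions 2–32: 31 bp.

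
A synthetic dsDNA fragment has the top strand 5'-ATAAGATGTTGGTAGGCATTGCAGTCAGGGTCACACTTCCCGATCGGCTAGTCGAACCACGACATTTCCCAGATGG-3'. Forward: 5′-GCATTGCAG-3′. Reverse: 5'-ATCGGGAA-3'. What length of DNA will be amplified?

Forward primer GCATTGCAG is found on the top strand at positions 16–24.
Reverse complement of the reverse primer: TTCCCGAT. This occurs on the top strand at positions 37–44.
Product length = (reverse-primer end) − (forward-primer start) + 1 = 44 − 16 + 1 = 29 bp.

29 bp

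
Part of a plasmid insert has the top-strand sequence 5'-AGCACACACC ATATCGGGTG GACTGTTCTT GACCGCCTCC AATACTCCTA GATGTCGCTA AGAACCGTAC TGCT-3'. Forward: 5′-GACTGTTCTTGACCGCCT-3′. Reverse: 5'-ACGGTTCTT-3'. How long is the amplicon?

Forward primer GACTGTTCTTGACCGCCT is found on the top strand at positions 21–38.
Taking the reverse complement of ACGGTTCTT gives AAGAACCGT, found at positions 60–68 on the template; the primer anneals here to the top strand with its 3' end pointing upstream.
The product runs from position 21 to position 68, so its length is 68 − 21 + 1 = 48 bp.

48 bp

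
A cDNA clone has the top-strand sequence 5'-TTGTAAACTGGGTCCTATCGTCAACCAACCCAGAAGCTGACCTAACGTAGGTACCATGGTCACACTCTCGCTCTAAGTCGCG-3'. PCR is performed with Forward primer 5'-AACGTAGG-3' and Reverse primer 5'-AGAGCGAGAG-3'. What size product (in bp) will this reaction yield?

The forward primer matches the template at positions 44–51.
Reverse complement of the reverse primer: CTCTCGCTCT. This occurs on the top strand at positions 65–74.
Amplicon spans positions 44–74: 31 bp.

31 bp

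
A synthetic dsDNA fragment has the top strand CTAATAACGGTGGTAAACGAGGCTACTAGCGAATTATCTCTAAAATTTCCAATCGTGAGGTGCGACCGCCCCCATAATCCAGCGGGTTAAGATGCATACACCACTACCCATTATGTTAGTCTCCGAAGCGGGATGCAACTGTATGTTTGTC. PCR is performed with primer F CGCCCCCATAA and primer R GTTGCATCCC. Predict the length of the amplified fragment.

Forward primer CGCCCCCATAA is found on the top strand at positions 67–77.
Taking the reverse complement of GTTGCATCCC gives GGGATGCAAC, found at positions 130–139 on the template; the primer anneals here to the top strand with its 3' end pointing upstream.
Product length = (reverse-primer end) − (forward-primer start) + 1 = 139 − 67 + 1 = 73 bp.

73 bp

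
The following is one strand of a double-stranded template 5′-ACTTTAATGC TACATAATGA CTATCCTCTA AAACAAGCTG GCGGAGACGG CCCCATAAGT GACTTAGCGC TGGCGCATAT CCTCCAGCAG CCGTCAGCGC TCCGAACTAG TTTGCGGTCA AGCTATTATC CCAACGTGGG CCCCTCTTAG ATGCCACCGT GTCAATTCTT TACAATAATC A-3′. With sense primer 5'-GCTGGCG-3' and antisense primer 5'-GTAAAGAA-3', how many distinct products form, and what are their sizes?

Two products: 137 bp, 105 bp

The forward primer GCTGGCG matches the top strand at positions 37–43, 69–75.
The reverse primer's reverse complement is TTCTTTAC, matching at positions 166–173.
Each forward site pairs with the reverse site to give a product ending at position 173: sizes 137, 105 bp.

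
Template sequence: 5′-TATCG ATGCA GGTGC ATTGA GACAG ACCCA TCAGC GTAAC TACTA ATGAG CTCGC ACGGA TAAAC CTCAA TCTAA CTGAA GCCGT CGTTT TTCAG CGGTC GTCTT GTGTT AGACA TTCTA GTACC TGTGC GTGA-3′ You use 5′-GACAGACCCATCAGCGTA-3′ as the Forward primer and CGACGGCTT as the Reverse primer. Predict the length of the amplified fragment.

67 bp

The forward primer matches the template at positions 21–38.
Reverse complement of the reverse primer: AAGCCGTCG. This occurs on the top strand at positions 79–87.
Product length = (reverse-primer end) − (forward-primer start) + 1 = 87 − 21 + 1 = 67 bp.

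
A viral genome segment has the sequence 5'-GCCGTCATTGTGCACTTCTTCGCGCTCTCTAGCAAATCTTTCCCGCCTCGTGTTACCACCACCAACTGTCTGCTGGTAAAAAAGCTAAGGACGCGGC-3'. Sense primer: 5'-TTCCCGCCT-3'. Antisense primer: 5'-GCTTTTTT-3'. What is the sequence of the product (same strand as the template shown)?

Forward primer TTCCCGCCT is found on the top strand at positions 40–48.
The reverse primer's reverse complement is AAAAAAGC, which matches the template at positions 78–85.
The product is the template from position 40 through 85 (46 bp).

5'-TTCCCGCCTCGTGTTACCACCACCAACTGTCTGCTGGTAAAAAAGC-3'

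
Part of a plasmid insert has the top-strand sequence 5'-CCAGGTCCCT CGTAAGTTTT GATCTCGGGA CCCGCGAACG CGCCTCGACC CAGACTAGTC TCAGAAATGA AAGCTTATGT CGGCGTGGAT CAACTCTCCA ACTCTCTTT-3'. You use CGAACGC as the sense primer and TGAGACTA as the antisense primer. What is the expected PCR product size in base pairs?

29 bp

The forward primer matches the template at positions 35–41.
Taking the reverse complement of TGAGACTA gives TAGTCTCA, found at positions 56–63 on the template; the primer anneals here to the top strand with its 3' end pointing upstream.
The product runs from position 35 to position 63, so its length is 63 − 35 + 1 = 29 bp.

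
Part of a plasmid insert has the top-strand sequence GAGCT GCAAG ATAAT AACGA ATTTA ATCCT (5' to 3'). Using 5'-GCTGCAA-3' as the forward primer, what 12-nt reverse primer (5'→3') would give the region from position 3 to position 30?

5'-AGGATTAAATTC-3'

The product's 3' end on the top strand is position 30.
The reverse primer anneals to the top strand over positions 19–30, i.e. to GAATTTAATCCT.
Its sequence written 5'→3' is the reverse complement: AGGATTAAATTC.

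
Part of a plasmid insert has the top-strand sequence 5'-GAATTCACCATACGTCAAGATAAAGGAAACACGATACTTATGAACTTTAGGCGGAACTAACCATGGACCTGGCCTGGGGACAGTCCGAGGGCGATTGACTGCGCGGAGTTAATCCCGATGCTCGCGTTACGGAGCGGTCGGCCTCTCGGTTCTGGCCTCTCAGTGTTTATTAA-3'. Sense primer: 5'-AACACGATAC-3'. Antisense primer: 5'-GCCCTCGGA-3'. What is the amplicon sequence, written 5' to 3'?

5'-AACACGATACTTATGAACTTTAGGCGGAACTAACCATGGACCTGGCCTGGGGACAGTCCGAGGGC-3'

Scanning the template, AACACGATAC occurs at positions 28–37; this primer anneals to the bottom strand there with its 3' end pointing downstream.
Reverse complement of the reverse primer: TCCGAGGGC. This occurs on the top strand at positions 84–92.
The product is the template from position 28 through 92 (65 bp).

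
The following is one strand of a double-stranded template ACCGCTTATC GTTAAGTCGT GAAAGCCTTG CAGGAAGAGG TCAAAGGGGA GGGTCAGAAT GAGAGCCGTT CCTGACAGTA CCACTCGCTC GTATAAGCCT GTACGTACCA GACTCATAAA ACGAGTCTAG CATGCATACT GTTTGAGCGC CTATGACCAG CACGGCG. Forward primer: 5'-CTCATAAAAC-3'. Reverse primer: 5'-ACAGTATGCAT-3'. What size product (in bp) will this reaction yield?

Forward primer CTCATAAAAC is found on the top strand at positions 113–122.
Taking the reverse complement of ACAGTATGCAT gives ATGCATACTGT, found at positions 132–142 on the template; the primer anneals here to the top strand with its 3' end pointing upstream.
Amplicon spans positions 113–142: 30 bp.

30 bp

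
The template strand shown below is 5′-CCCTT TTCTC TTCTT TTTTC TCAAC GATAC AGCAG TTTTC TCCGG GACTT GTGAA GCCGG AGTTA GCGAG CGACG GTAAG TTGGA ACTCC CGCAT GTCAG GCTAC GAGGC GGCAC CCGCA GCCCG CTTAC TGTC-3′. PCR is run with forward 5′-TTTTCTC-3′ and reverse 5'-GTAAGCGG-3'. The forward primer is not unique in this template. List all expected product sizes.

The forward primer TTTTCTC matches the top strand at positions 4–10, 16–22, 36–42.
The reverse primer's reverse complement is CCGCTTAC, matching at positions 123–130.
Each forward site pairs with the reverse site to give a product ending at position 130: sizes 127, 115, 95 bp.

127 bp, 115 bp, 95 bp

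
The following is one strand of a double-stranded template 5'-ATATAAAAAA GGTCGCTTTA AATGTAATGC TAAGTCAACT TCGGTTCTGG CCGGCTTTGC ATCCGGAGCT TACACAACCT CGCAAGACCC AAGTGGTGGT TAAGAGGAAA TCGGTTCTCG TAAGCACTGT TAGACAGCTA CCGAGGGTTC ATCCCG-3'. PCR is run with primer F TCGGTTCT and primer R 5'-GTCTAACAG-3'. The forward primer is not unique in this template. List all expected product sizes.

95 bp, 25 bp

The forward primer TCGGTTCT matches the top strand at positions 41–48, 111–118.
The reverse primer's reverse complement is CTGTTAGAC, matching at positions 127–135.
Each forward site pairs with the reverse site to give a product ending at position 135: sizes 95, 25 bp.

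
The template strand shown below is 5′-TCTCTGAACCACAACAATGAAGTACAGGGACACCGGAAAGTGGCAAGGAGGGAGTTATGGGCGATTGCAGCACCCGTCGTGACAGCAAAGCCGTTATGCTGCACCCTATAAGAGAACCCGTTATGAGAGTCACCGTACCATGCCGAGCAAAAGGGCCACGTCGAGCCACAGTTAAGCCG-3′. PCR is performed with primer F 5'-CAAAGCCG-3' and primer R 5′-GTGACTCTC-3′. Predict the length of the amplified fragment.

The forward primer matches the template at positions 86–93.
Taking the reverse complement of GTGACTCTC gives GAGAGTCAC, found at positions 125–133 on the template; the primer anneals here to the top strand with its 3' end pointing upstream.
Amplicon spans positions 86–133: 48 bp.

48 bp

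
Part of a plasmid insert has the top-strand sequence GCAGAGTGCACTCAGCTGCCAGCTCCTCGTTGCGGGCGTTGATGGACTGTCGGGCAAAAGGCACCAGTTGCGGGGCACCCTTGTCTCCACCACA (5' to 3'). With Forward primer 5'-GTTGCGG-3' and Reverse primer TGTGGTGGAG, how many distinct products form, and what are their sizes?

Two products: 66 bp, 28 bp

The forward primer GTTGCGG matches the top strand at positions 29–35, 67–73.
The reverse primer's reverse complement is CTCCACCACA, matching at positions 85–94.
Each forward site pairs with the reverse site to give a product ending at position 94: sizes 66, 28 bp.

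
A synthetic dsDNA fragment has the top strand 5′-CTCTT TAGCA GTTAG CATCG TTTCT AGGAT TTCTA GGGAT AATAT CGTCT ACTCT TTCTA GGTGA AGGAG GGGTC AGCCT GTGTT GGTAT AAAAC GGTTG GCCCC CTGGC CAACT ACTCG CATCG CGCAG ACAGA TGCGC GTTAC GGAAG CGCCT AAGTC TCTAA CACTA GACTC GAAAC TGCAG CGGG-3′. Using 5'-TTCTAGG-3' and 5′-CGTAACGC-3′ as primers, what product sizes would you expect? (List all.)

125 bp, 116 bp, 91 bp

The forward primer TTCTAGG matches the top strand at positions 22–28, 31–37, 56–62.
The reverse primer's reverse complement is GCGTTACG, matching at positions 139–146.
Each forward site pairs with the reverse site to give a product ending at position 146: sizes 125, 116, 91 bp.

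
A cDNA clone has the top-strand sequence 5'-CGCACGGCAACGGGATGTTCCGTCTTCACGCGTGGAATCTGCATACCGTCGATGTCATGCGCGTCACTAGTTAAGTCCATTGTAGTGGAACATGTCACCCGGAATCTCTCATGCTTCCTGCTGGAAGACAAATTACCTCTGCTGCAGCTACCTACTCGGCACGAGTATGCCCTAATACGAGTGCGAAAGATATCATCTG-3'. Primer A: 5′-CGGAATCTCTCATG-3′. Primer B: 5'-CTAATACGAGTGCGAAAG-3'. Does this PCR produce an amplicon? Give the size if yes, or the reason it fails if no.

Primer A (CGGAATCTCTCATG) matches the top strand at positions 100–113 (3' end points downstream).
Primer B (CTAATACGAGTGCGAAAG) also matches the top strand directly, at positions 172–189 — its reverse complement CTTTCGCACTCGTATTAG is not present.
Both primers anneal to the bottom strand with 3' ends pointing the same way, so neither can prime synthesis back toward the other.

No product — both primers anneal to the same strand and extend in the same direction.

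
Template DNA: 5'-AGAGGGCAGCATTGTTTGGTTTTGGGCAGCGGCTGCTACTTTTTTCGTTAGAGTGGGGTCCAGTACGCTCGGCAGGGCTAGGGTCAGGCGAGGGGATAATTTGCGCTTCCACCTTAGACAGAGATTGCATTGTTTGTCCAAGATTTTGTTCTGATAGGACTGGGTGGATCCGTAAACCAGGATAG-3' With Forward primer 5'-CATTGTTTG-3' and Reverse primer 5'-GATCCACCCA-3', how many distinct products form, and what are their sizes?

Two products: 161 bp, 43 bp

The forward primer CATTGTTTG matches the top strand at positions 10–18, 128–136.
The reverse primer's reverse complement is TGGGTGGATC, matching at positions 161–170.
Each forward site pairs with the reverse site to give a product ending at position 170: sizes 161, 43 bp.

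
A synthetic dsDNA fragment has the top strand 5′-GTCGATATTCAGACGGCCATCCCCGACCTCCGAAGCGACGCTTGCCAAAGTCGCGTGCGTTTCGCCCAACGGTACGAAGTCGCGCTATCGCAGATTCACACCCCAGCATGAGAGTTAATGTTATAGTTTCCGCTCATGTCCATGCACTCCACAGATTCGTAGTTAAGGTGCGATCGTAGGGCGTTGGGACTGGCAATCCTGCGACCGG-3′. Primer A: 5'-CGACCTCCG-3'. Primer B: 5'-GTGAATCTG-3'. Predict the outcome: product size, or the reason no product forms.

Yes — a 76 bp product.

Primer A (CGACCTCCG) matches the top strand at positions 24–32; it acts as a forward primer.
Primer B's reverse complement is CAGATTCAC, matching the top strand at positions 91–99; it acts as a reverse primer.
The 3' ends face each other across positions 24–99, giving a 76 bp product.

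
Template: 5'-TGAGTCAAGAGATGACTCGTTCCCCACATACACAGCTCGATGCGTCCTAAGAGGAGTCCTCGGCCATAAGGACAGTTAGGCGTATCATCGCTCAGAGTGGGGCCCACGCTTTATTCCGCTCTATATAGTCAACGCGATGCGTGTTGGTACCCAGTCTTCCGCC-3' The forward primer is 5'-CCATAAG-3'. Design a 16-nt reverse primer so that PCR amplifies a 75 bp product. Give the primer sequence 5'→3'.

The forward primer binds at positions 64–70, so a 75 bp product ends at position 64 + 75 − 1 = 138.
The reverse primer anneals to the top strand over positions 123–138, i.e. to ATATAGTCAACGCGAT.
Its sequence written 5'→3' is the reverse complement: ATCGCGTTGACTATAT.

5'-ATCGCGTTGACTATAT-3'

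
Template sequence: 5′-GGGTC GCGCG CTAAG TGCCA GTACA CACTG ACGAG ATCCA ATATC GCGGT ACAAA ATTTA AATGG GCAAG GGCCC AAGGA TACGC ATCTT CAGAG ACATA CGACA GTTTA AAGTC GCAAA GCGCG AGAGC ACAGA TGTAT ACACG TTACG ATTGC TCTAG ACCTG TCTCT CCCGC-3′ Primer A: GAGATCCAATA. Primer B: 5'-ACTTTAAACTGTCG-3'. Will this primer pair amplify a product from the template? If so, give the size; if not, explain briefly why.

Primer A (GAGATCCAATA) matches the top strand at positions 33–43; it acts as a forward primer.
Primer B's reverse complement is CGACAGTTTAAAGT, matching the top strand at positions 101–114; it acts as a reverse primer.
The 3' ends face each other across positions 33–114, giving an 82 bp product.

Yes — an 82 bp product.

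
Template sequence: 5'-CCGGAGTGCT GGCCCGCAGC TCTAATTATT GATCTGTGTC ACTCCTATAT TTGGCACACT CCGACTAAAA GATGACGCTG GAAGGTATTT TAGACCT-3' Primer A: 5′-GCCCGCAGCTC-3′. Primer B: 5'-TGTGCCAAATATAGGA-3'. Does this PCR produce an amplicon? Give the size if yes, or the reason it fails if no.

Primer A (GCCCGCAGCTC) matches the top strand at positions 12–22; it acts as a forward primer.
Primer B's reverse complement is TCCTATATTTGGCACA, matching the top strand at positions 43–58; it acts as a reverse primer.
The 3' ends face each other across positions 12–58, giving a 47 bp product.

Yes — a 47 bp product.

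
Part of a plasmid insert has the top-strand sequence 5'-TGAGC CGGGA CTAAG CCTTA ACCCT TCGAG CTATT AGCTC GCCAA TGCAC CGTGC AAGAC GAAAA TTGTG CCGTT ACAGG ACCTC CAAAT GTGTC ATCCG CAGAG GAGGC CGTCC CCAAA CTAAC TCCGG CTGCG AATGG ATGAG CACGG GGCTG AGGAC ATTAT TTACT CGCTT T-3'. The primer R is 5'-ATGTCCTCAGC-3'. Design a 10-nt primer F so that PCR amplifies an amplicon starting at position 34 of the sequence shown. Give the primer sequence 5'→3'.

The reverse primer's reverse complement GCTGAGGACAT matches the template at positions 152–162; the product starts at position 34.
The forward primer is identical to the top strand over positions 34–43: TTAGCTCGCC.

5'-TTAGCTCGCC-3'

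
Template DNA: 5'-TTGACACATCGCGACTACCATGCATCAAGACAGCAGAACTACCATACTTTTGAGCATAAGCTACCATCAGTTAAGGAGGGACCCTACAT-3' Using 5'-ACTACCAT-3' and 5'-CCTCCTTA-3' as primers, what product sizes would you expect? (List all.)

66 bp, 42 bp

The forward primer ACTACCAT matches the top strand at positions 14–21, 38–45.
The reverse primer's reverse complement is TAAGGAGG, matching at positions 72–79.
Each forward site pairs with the reverse site to give a product ending at position 79: sizes 66, 42 bp.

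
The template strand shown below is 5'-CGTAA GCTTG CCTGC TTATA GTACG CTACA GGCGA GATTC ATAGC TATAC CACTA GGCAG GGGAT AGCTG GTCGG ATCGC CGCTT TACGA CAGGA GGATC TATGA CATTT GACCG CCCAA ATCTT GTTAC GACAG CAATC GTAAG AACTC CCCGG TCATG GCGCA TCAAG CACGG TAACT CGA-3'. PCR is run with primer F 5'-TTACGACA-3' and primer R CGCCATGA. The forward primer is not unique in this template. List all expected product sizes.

79 bp, 37 bp

The forward primer TTACGACA matches the top strand at positions 85–92, 127–134.
The reverse primer's reverse complement is TCATGGCG, matching at positions 156–163.
Each forward site pairs with the reverse site to give a product ending at position 163: sizes 79, 37 bp.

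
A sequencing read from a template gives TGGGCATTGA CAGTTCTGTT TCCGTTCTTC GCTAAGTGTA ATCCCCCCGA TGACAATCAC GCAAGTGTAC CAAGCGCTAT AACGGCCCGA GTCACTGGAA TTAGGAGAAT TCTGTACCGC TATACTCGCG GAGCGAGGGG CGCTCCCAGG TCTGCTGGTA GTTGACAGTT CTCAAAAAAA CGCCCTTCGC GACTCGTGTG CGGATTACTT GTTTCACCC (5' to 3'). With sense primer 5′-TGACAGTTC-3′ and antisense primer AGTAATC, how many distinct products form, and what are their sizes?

Two products: 202 bp, 47 bp

The forward primer TGACAGTTC matches the top strand at positions 8–16, 163–171.
The reverse primer's reverse complement is GATTACT, matching at positions 203–209.
Each forward site pairs with the reverse site to give a product ending at position 209: sizes 202, 47 bp.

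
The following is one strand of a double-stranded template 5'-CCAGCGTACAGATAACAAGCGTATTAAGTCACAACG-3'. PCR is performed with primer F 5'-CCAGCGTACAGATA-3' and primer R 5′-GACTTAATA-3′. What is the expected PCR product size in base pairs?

30 bp

Scanning the template, CCAGCGTACAGATA occurs at positions 1–14; this primer anneals to the bottom strand there with its 3' end pointing downstream.
The reverse primer's reverse complement is TATTAAGTC, which matches the template at positions 22–30.
Amplicon spans positions 1–30: 30 bp.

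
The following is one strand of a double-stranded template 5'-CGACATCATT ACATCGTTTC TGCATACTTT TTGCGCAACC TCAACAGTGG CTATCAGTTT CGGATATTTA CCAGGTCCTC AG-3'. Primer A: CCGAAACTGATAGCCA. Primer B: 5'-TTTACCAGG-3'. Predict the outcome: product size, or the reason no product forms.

No product — the primers' 3' ends point away from each other.

Primer A (CCGAAACTGATAGCCA) has reverse complement TGGCTATCAGTTTCGG, which matches the top strand at positions 48–63; primer A anneals to the top strand there with its 3' end pointing upstream toward position 48.
Primer B (TTTACCAGG) matches the top strand directly at positions 67–75; it anneals to the bottom strand with its 3' end pointing downstream toward position 75.
The 3' ends diverge (primer A extends toward position 1, primer B toward position 82), so the primers never converge on a shared product.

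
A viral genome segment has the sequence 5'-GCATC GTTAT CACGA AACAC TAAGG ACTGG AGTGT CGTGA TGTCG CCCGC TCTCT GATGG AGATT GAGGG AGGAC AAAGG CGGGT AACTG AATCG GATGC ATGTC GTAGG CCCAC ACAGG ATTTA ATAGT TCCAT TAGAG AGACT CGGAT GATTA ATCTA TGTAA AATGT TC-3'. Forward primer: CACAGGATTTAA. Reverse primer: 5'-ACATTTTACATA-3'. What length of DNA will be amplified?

Scanning the template, CACAGGATTTAA occurs at positions 115–126; this primer anneals to the bottom strand there with its 3' end pointing downstream.
Reverse complement of the reverse primer: TATGTAAAATGT. This occurs on the top strand at positions 159–170.
Product length = (reverse-primer end) − (forward-primer start) + 1 = 170 − 115 + 1 = 56 bp.

56 bp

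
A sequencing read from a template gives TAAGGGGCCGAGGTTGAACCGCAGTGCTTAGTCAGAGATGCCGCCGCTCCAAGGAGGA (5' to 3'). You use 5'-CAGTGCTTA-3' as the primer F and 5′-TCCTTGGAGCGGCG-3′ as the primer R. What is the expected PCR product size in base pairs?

34 bp

Scanning the template, CAGTGCTTA occurs at positions 22–30; this primer anneals to the bottom strand there with its 3' end pointing downstream.
Reverse complement of the reverse primer: CGCCGCTCCAAGGA. This occurs on the top strand at positions 42–55.
Product length = (reverse-primer end) − (forward-primer start) + 1 = 55 − 22 + 1 = 34 bp.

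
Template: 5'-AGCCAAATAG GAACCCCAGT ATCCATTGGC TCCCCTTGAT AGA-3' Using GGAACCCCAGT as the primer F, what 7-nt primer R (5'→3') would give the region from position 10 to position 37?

5'-AAGGGGA-3'

The product's 3' end on the top strand is position 37.
The reverse primer anneals to the top strand over positions 31–37, i.e. to TCCCCTT.
Its sequence written 5'→3' is the reverse complement: AAGGGGA.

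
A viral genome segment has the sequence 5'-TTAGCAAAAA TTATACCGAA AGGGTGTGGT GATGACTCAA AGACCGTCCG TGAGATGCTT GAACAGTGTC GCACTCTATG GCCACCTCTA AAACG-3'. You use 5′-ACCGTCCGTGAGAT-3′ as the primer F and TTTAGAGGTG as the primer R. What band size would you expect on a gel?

50 bp

The forward primer matches the template at positions 43–56.
Reverse complement of the reverse primer: CACCTCTAAA. This occurs on the top strand at positions 83–92.
The product runs from position 43 to position 92, so its length is 92 − 43 + 1 = 50 bp.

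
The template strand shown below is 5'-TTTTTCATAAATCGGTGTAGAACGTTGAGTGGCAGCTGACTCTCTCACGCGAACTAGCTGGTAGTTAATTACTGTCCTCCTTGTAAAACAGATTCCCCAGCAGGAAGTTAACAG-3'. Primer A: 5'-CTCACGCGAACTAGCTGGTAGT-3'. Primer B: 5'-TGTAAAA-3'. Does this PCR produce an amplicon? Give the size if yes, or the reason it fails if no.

Primer A (CTCACGCGAACTAGCTGGTAGT) matches the top strand at positions 44–65 (3' end points downstream).
Primer B (TGTAAAA) also matches the top strand directly, at positions 82–88 — its reverse complement TTTTACA is not present.
Both primers anneal to the bottom strand with 3' ends pointing the same way, so neither can prime synthesis back toward the other.

No product — both primers anneal to the same strand and extend in the same direction.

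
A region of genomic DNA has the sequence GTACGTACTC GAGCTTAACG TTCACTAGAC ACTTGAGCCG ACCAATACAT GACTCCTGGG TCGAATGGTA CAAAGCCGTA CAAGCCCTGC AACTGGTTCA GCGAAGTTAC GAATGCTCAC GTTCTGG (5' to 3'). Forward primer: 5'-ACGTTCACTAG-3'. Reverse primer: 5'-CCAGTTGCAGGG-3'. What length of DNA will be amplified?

79 bp

Forward primer ACGTTCACTAG is found on the top strand at positions 18–28.
Reverse complement of the reverse primer: CCCTGCAACTGG. This occurs on the top strand at positions 85–96.
Amplicon spans positions 18–96: 79 bp.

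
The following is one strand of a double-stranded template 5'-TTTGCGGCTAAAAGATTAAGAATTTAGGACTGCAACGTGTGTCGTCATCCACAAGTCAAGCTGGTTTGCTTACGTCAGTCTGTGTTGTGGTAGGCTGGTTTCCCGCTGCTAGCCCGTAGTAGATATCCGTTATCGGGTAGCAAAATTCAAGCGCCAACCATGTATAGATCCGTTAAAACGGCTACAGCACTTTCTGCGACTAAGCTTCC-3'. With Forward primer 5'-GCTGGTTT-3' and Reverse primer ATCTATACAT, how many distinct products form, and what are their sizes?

Two products: 110 bp, 76 bp

The forward primer GCTGGTTT matches the top strand at positions 60–67, 94–101.
The reverse primer's reverse complement is ATGTATAGAT, matching at positions 160–169.
Each forward site pairs with the reverse site to give a product ending at position 169: sizes 110, 76 bp.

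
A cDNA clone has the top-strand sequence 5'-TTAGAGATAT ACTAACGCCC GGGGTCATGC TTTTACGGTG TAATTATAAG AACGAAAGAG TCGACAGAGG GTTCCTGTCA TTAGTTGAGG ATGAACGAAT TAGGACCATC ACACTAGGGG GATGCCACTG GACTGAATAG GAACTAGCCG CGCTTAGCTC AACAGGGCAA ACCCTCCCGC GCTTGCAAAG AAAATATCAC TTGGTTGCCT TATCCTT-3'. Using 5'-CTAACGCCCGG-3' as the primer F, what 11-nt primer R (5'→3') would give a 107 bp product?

5'-CCTAGTGTGAT-3'

The forward primer binds at positions 12–22, so a 107 bp product ends at position 12 + 107 − 1 = 118.
The reverse primer anneals to the top strand over positions 108–118, i.e. to ATCACACTAGG.
Its sequence written 5'→3' is the reverse complement: CCTAGTGTGAT.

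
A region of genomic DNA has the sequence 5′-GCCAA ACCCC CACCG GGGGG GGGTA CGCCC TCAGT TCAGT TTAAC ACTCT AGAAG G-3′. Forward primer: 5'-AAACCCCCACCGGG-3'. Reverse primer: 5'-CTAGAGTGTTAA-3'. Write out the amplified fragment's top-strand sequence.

5'-AAACCCCCACCGGGGGGGGGTACGCCCTCAGTTCAGTTTAACACTCTAG-3'

The forward primer matches the template at positions 4–17.
Taking the reverse complement of CTAGAGTGTTAA gives TTAACACTCTAG, found at positions 41–52 on the template; the primer anneals here to the top strand with its 3' end pointing upstream.
The product is the template from position 4 through 52 (49 bp).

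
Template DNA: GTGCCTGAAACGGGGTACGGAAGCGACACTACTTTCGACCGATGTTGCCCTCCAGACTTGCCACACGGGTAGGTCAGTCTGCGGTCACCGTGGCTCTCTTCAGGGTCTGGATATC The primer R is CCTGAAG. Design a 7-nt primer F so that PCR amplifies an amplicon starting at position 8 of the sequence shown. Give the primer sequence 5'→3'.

5'-AAACGGG-3'

The reverse primer's reverse complement CTTCAGG matches the template at positions 98–104; the product starts at position 8.
The forward primer is identical to the top strand over positions 8–14: AAACGGG.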